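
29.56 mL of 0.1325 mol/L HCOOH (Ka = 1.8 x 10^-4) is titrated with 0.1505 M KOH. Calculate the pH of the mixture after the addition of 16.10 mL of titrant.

Initial n(HCOOH) = 0.1325 x 0.02956 = 0.003917 mol.
n(KOH) added = 0.1505 x 0.01610 = 0.002423 mol, converting that many moles of HCOOH to HCOO-.
Remaining n(HCOOH) = 0.001494 mol; n(HCOO-) = 0.002423 mol.
By Henderson-Hasselbalch, pH = pKa + log([A^-]/[HA]) = 3.74 + log(0.002423/0.001494) = 3.74 + (+0.21) = 3.95.

3.95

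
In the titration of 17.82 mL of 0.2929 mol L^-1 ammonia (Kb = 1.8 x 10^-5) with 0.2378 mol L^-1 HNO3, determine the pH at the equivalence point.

n(NH3) = 0.2929 x 0.01782 = 0.005219 mol; V(HNO3) at equivalence = 0.005219/0.2378 = 0.02195 L.
At equivalence the base is fully converted to NH4+; total volume = 0.03977 L, so [NH4+] = 0.005219/0.03977 = 0.1312 M.
Ka(NH4+) = Kw/Kb = 1.0e-14 / 1.8 x 10^-5 = 5.56e-10.
[H^+] = sqrt(Ka x [NH4+]) = sqrt(5.56e-10 x 0.1312) = 8.54e-6 M.
pH = -log(8.54e-6) = 5.07.

5.07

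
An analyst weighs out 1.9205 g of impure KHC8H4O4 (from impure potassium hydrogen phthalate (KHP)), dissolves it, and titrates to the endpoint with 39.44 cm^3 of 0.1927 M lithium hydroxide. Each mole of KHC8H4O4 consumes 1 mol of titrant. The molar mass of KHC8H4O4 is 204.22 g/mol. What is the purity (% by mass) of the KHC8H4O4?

n(LiOH) = 0.1927 x 0.03944 = 0.007600 mol.
n(KHC8H4O4) = 0.007600 / 1 = 0.007600 mol.
mass of KHC8H4O4 = 0.007600 x 204.22 = 1.552 g.
% purity = 1.552 / 1.9205 x 100 = 80.8%.

80.8%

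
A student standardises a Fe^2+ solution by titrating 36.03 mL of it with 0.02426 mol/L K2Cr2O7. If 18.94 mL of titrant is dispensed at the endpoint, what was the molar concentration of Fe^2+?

0.0765 M

n(K2Cr2O7) = 0.02426 x 0.01894 = 0.0004595 mol.
From the balanced equation, 1 mol K2Cr2O7 reacts with 6 mol Fe^2+, so n(Fe^2+) = 0.0004595 x 6/1 = 0.002757 mol.
[Fe^2+] = 0.002757 / 0.03603 L = 0.0765 M.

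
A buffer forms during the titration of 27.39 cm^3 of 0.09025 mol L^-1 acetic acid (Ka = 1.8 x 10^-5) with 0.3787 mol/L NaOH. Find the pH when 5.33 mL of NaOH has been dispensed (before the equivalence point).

5.39

Initial n(CH3COOH) = 0.09025 x 0.02739 = 0.002472 mol.
n(NaOH) added = 0.3787 x 0.005330 = 0.002018 mol, converting that many moles of CH3COOH to CH3COO-.
Remaining n(CH3COOH) = 0.0004535 mol; n(CH3COO-) = 0.002018 mol.
By Henderson-Hasselbalch, pH = pKa + log([A^-]/[HA]) = 4.74 + log(0.002018/0.0004535) = 4.74 + (+0.65) = 5.39.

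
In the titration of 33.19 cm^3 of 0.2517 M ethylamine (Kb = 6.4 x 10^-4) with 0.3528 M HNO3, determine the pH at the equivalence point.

5.82

n(C2H5NH2) = 0.2517 x 0.03319 = 0.008354 mol; V(HNO3) at equivalence = 0.008354/0.3528 = 0.02368 L.
At equivalence the base is fully converted to C2H5NH3+; total volume = 0.05687 L, so [C2H5NH3+] = 0.008354/0.05687 = 0.1469 M.
Ka(C2H5NH3+) = Kw/Kb = 1.0e-14 / 6.4 x 10^-4 = 1.56e-11.
[H^+] = sqrt(Ka x [C2H5NH3+]) = sqrt(1.56e-11 x 0.1469) = 1.52e-6 M.
pH = -log(1.52e-6) = 5.82.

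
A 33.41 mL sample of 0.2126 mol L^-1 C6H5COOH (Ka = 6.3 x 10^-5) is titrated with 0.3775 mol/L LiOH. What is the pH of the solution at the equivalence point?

n(C6H5COOH) = 0.2126 x 0.03341 = 0.007103 mol; V(LiOH) at equivalence = 0.007103/0.3775 = 0.01882 L.
At equivalence all the acid is converted to C6H5COO-; total volume = 0.03341 + 0.01882 = 0.05223 L, so [C6H5COO-] = 0.007103/0.05223 = 0.1360 M.
Kb = Kw/Ka = 1.0e-14 / 6.3 x 10^-5 = 1.59e-10.
[OH^-] = sqrt(Kb x [C6H5COO-]) = sqrt(1.59e-10 x 0.1360) = 4.65e-6 M.
pOH = 5.33, so pH = 14.00 - 5.33 = 8.67.

8.67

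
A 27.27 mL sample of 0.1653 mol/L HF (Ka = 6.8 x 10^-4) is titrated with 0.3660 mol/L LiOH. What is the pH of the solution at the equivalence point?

8.11

n(HF) = 0.1653 x 0.02727 = 0.004508 mol; V(LiOH) at equivalence = 0.004508/0.3660 = 0.01232 L.
At equivalence all the acid is converted to F-; total volume = 0.02727 + 0.01232 = 0.03959 L, so [F-] = 0.004508/0.03959 = 0.1139 M.
Kb = Kw/Ka = 1.0e-14 / 6.8 x 10^-4 = 1.47e-11.
[OH^-] = sqrt(Kb x [F-]) = sqrt(1.47e-11 x 0.1139) = 1.29e-6 M.
pOH = 5.89, so pH = 14.00 - 5.89 = 8.11.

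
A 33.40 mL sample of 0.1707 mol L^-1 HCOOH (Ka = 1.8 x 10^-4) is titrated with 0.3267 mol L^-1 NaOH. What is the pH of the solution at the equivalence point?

n(HCOOH) = 0.1707 x 0.03340 = 0.005701 mol; V(NaOH) at equivalence = 0.005701/0.3267 = 0.01745 L.
At equivalence all the acid is converted to HCOO-; total volume = 0.03340 + 0.01745 = 0.05085 L, so [HCOO-] = 0.005701/0.05085 = 0.1121 M.
Kb = Kw/Ka = 1.0e-14 / 1.8 x 10^-4 = 5.56e-11.
[OH^-] = sqrt(Kb x [HCOO-]) = sqrt(5.56e-11 x 0.1121) = 2.50e-6 M.
pOH = 5.60, so pH = 14.00 - 5.60 = 8.40.

8.40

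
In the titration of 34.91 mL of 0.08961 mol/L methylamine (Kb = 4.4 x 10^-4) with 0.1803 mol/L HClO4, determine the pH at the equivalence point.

5.93

n(CH3NH2) = 0.08961 x 0.03491 = 0.003128 mol; V(HClO4) at equivalence = 0.003128/0.1803 = 0.01735 L.
At equivalence the base is fully converted to CH3NH3+; total volume = 0.05226 L, so [CH3NH3+] = 0.003128/0.05226 = 0.05986 M.
Ka(CH3NH3+) = Kw/Kb = 1.0e-14 / 4.4 x 10^-4 = 2.27e-11.
[H^+] = sqrt(Ka x [CH3NH3+]) = sqrt(2.27e-11 x 0.05986) = 1.17e-6 M.
pH = -log(1.17e-6) = 5.93.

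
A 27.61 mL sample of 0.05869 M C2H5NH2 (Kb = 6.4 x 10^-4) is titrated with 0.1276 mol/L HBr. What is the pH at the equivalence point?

n(C2H5NH2) = 0.05869 x 0.02761 = 0.001620 mol; V(HBr) at equivalence = 0.001620/0.1276 = 0.01270 L.
At equivalence the base is fully converted to C2H5NH3+; total volume = 0.04031 L, so [C2H5NH3+] = 0.001620/0.04031 = 0.04020 M.
Ka(C2H5NH3+) = Kw/Kb = 1.0e-14 / 6.4 x 10^-4 = 1.56e-11.
[H^+] = sqrt(Ka x [C2H5NH3+]) = sqrt(1.56e-11 x 0.04020) = 7.93e-7 M.
pH = -log(7.93e-7) = 6.10.

6.10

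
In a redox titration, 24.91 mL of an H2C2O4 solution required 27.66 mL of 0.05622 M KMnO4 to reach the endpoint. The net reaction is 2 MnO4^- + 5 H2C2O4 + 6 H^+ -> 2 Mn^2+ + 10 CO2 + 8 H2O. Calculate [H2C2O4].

0.156 M

n(KMnO4) = 0.05622 x 0.02766 = 0.001555 mol.
From the balanced equation, 2 mol KMnO4 reacts with 5 mol H2C2O4, so n(H2C2O4) = 0.001555 x 5/2 = 0.003888 mol.
[H2C2O4] = 0.003888 / 0.02491 L = 0.156 M.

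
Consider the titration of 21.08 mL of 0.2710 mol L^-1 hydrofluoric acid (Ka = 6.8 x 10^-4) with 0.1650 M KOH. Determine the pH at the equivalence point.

n(HF) = 0.2710 x 0.02108 = 0.005713 mol; V(KOH) at equivalence = 0.005713/0.1650 = 0.03462 L.
At equivalence all the acid is converted to F-; total volume = 0.02108 + 0.03462 = 0.05570 L, so [F-] = 0.005713/0.05570 = 0.1026 M.
Kb = Kw/Ka = 1.0e-14 / 6.8 x 10^-4 = 1.47e-11.
[OH^-] = sqrt(Kb x [F-]) = sqrt(1.47e-11 x 0.1026) = 1.23e-6 M.
pOH = 5.91, so pH = 14.00 - 5.91 = 8.09.

8.09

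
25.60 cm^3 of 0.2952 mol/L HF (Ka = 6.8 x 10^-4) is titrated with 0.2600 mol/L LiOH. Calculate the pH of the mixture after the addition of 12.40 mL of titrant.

Initial n(HF) = 0.2952 x 0.02560 = 0.007557 mol.
n(LiOH) added = 0.2600 x 0.01240 = 0.003224 mol, converting that many moles of HF to F-.
Remaining n(HF) = 0.004333 mol; n(F-) = 0.003224 mol.
By Henderson-Hasselbalch, pH = pKa + log([A^-]/[HA]) = 3.17 + log(0.003224/0.004333) = 3.17 + (-0.13) = 3.04.

3.04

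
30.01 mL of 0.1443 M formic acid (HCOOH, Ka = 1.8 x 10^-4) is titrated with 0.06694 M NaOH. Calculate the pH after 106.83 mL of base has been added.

n(acid) = 0.1443 x 0.03001 = 0.004330 mol; n(NaOH) added = 0.06694 x 0.1068 = 0.007151 mol.
Base is in excess by 0.007151 - 0.004330 = 0.002821 mol in a total volume of 0.1368 L.
[OH^-] = 0.002821/0.1368 = 0.02061 M, so pOH = 1.69 and pH = 14.00 - 1.69 = 12.31.

12.31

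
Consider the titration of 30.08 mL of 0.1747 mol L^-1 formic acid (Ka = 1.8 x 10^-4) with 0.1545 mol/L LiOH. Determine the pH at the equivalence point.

8.33

n(HCOOH) = 0.1747 x 0.03008 = 0.005255 mol; V(LiOH) at equivalence = 0.005255/0.1545 = 0.03401 L.
At equivalence all the acid is converted to HCOO-; total volume = 0.03008 + 0.03401 = 0.06409 L, so [HCOO-] = 0.005255/0.06409 = 0.08199 M.
Kb = Kw/Ka = 1.0e-14 / 1.8 x 10^-4 = 5.56e-11.
[OH^-] = sqrt(Kb x [HCOO-]) = sqrt(5.56e-11 x 0.08199) = 2.13e-6 M.
pOH = 5.67, so pH = 14.00 - 5.67 = 8.33.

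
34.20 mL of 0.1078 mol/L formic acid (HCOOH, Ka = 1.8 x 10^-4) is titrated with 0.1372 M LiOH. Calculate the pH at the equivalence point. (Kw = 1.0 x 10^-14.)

n(HCOOH) = 0.1078 x 0.03420 = 0.003687 mol; V(LiOH) at equivalence = 0.003687/0.1372 = 0.02687 L.
At equivalence all the acid is converted to HCOO-; total volume = 0.03420 + 0.02687 = 0.06107 L, so [HCOO-] = 0.003687/0.06107 = 0.06037 M.
Kb = Kw/Ka = 1.0e-14 / 1.8 x 10^-4 = 5.56e-11.
[OH^-] = sqrt(Kb x [HCOO-]) = sqrt(5.56e-11 x 0.06037) = 1.83e-6 M.
pOH = 5.74, so pH = 14.00 - 5.74 = 8.26.

8.26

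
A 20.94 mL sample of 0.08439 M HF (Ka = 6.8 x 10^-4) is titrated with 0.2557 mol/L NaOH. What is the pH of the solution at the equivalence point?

n(HF) = 0.08439 x 0.02094 = 0.001767 mol; V(NaOH) at equivalence = 0.001767/0.2557 = 0.006911 L.
At equivalence all the acid is converted to F-; total volume = 0.02094 + 0.006911 = 0.02785 L, so [F-] = 0.001767/0.02785 = 0.06345 M.
Kb = Kw/Ka = 1.0e-14 / 6.8 x 10^-4 = 1.47e-11.
[OH^-] = sqrt(Kb x [F-]) = sqrt(1.47e-11 x 0.06345) = 9.66e-7 M.
pOH = 6.02, so pH = 14.00 - 6.02 = 7.98.

7.98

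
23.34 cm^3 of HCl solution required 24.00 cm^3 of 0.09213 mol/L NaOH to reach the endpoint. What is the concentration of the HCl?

0.0947 M

n(NaOH) delivered = 0.09213 x 0.02400 = 0.002211 mol.
For a 1:1 reaction, n(HCl) = 0.002211 mol.
[HCl] = 0.002211 mol / 0.02334 L = 0.0947 M.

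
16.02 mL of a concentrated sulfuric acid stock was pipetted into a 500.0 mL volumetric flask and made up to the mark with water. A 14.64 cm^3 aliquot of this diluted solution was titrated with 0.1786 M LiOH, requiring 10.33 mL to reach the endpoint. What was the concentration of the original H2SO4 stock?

n(LiOH) = 0.1786 x 0.01033 = 0.001845 mol.
n(H2SO4) in the aliquot = 0.001845 x 1/2 = 0.0009225 mol.
[diluted H2SO4] = 0.0009225 / 0.01464 = 0.06301 M.
Dilution factor = 500.0/16.02 = 31.21, so [stock] = 0.06301 x 31.21 = 1.97 M.

1.97 M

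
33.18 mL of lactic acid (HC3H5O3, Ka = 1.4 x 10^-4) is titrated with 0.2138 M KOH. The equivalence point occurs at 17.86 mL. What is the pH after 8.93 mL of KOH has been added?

8.93 mL is exactly half the equivalence volume (17.86/2), i.e. the half-equivalence point.
There, n(HA) = n(A^-), so pH = pKa = -log(1.4 x 10^-4) = 3.85.

3.85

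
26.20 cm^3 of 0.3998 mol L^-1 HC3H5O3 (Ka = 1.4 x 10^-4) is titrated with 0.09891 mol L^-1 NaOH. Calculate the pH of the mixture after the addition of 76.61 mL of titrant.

4.27

Initial n(HC3H5O3) = 0.3998 x 0.02620 = 0.01047 mol.
n(NaOH) added = 0.09891 x 0.07661 = 0.007577 mol, converting that many moles of HC3H5O3 to C3H5O3-.
Remaining n(HC3H5O3) = 0.002897 mol; n(C3H5O3-) = 0.007577 mol.
By Henderson-Hasselbalch, pH = pKa + log([A^-]/[HA]) = 3.85 + log(0.007577/0.002897) = 3.85 + (+0.42) = 4.27.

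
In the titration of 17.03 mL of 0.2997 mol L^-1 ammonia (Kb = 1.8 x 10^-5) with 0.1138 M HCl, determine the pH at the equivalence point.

n(NH3) = 0.2997 x 0.01703 = 0.005104 mol; V(HCl) at equivalence = 0.005104/0.1138 = 0.04485 L.
At equivalence the base is fully converted to NH4+; total volume = 0.06188 L, so [NH4+] = 0.005104/0.06188 = 0.08248 M.
Ka(NH4+) = Kw/Kb = 1.0e-14 / 1.8 x 10^-5 = 5.56e-10.
[H^+] = sqrt(Ka x [NH4+]) = sqrt(5.56e-10 x 0.08248) = 6.77e-6 M.
pH = -log(6.77e-6) = 5.17.

5.17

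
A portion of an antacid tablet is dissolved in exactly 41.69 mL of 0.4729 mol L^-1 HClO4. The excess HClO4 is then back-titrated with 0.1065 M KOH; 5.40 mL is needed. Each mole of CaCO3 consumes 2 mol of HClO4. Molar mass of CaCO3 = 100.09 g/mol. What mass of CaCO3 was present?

0.958 g

Total n(HClO4) added = 0.4729 x 0.04169 = 0.01972 mol.
n(KOH) used = 0.1065 x 0.005400 = 0.0005751 mol, which equals the excess n(HClO4).
So n(HClO4) consumed by the sample = 0.01972 - 0.0005751 = 0.01914 mol.
n(CaCO3) = 0.01914 / 2 = 0.009570 mol.
mass = 0.009570 mol x 100.09 g/mol = 0.958 g.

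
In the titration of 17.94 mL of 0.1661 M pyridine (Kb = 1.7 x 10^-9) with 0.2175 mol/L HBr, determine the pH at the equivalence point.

3.13

n(C5H5N) = 0.1661 x 0.01794 = 0.002980 mol; V(HBr) at equivalence = 0.002980/0.2175 = 0.01370 L.
At equivalence the base is fully converted to C5H5NH+; total volume = 0.03164 L, so [C5H5NH+] = 0.002980/0.03164 = 0.09418 M.
Ka(C5H5NH+) = Kw/Kb = 1.0e-14 / 1.7 x 10^-9 = 5.88e-6.
[H^+] = sqrt(Ka x [C5H5NH+]) = sqrt(5.88e-6 x 0.09418) = 0.000744 M.
pH = -log(0.000744) = 3.13.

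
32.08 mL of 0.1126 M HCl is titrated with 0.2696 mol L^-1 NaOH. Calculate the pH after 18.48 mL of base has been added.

12.43

n(acid) = 0.1126 x 0.03208 = 0.003612 mol; n(NaOH) added = 0.2696 x 0.01848 = 0.004982 mol.
Base is in excess by 0.004982 - 0.003612 = 0.001370 mol in a total volume of 0.05056 L.
[OH^-] = 0.001370/0.05056 = 0.02710 M, so pOH = 1.57 and pH = 14.00 - 1.57 = 12.43.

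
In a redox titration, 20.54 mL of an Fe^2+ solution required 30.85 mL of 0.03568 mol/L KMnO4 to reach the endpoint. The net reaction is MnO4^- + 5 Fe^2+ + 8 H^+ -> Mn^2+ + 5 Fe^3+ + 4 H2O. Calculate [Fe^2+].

n(KMnO4) = 0.03568 x 0.03085 = 0.001101 mol.
From the balanced equation, 1 mol KMnO4 reacts with 5 mol Fe^2+, so n(Fe^2+) = 0.001101 x 5/1 = 0.005504 mol.
[Fe^2+] = 0.005504 / 0.02054 L = 0.268 M.

0.268 M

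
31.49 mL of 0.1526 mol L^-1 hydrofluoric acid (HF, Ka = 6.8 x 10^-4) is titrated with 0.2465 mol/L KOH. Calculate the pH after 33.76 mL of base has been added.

n(acid) = 0.1526 x 0.03149 = 0.004805 mol; n(KOH) added = 0.2465 x 0.03376 = 0.008322 mol.
Base is in excess by 0.008322 - 0.004805 = 0.003516 mol in a total volume of 0.06525 L.
[OH^-] = 0.003516/0.06525 = 0.05389 M, so pOH = 1.27 and pH = 14.00 - 1.27 = 12.73.

12.73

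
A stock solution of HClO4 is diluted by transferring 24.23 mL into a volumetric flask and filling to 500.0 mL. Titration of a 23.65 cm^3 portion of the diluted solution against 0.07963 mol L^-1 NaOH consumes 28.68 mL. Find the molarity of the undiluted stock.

n(NaOH) = 0.07963 x 0.02868 = 0.002284 mol.
n(HClO4) in the aliquot = 0.002284 mol.
[diluted HClO4] = 0.002284 / 0.02365 = 0.09657 M.
Dilution factor = 500.0/24.23 = 20.64, so [stock] = 0.09657 x 20.64 = 1.99 M.

1.99 M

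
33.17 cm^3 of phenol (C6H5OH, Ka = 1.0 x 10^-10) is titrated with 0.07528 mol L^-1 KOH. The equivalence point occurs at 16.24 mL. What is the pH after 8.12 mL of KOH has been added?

10.00

8.12 mL is exactly half the equivalence volume (16.24/2), i.e. the half-equivalence point.
There, n(HA) = n(A^-), so pH = pKa = -log(1.0 x 10^-10) = 10.00.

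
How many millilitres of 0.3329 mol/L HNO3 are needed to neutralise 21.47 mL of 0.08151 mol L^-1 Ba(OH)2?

10.5 mL

n(Ba(OH)2) = 0.08151 mol/L x 0.02147 L = 0.001750 mol.
The neutralisation is 1 Ba(OH)2 : 2 HNO3, so n(HNO3) = 0.001750 x 2/1 = 0.003500 mol.
V(HNO3) = 0.003500 / 0.3329 = 0.01051 L = 10.5 mL.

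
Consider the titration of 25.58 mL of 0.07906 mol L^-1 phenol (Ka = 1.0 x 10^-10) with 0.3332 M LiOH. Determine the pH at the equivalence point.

11.40

n(C6H5OH) = 0.07906 x 0.02558 = 0.002022 mol; V(LiOH) at equivalence = 0.002022/0.3332 = 0.006069 L.
At equivalence all the acid is converted to C6H5O-; total volume = 0.02558 + 0.006069 = 0.03165 L, so [C6H5O-] = 0.002022/0.03165 = 0.06390 M.
Kb = Kw/Ka = 1.0e-14 / 1.0 x 10^-10 = 0.000100.
[OH^-] = sqrt(Kb x [C6H5O-]) = sqrt(0.000100 x 0.06390) = 0.00253 M.
pOH = 2.60, so pH = 14.00 - 2.60 = 11.40.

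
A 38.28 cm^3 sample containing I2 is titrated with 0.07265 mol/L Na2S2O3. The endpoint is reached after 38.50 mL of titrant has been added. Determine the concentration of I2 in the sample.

0.0365 M

n(Na2S2O3) = 0.07265 x 0.03850 = 0.002797 mol.
From the balanced equation, 2 mol Na2S2O3 reacts with 1 mol I2, so n(I2) = 0.002797 x 1/2 = 0.001399 mol.
[I2] = 0.001399 / 0.03828 L = 0.0365 M.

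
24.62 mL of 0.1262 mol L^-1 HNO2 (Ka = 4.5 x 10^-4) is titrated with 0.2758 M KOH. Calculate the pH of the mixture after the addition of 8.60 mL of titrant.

Initial n(HNO2) = 0.1262 x 0.02462 = 0.003107 mol.
n(KOH) added = 0.2758 x 0.008600 = 0.002372 mol, converting that many moles of HNO2 to NO2-.
Remaining n(HNO2) = 0.0007352 mol; n(NO2-) = 0.002372 mol.
By Henderson-Hasselbalch, pH = pKa + log([A^-]/[HA]) = 3.35 + log(0.002372/0.0007352) = 3.35 + (+0.51) = 3.86.

3.86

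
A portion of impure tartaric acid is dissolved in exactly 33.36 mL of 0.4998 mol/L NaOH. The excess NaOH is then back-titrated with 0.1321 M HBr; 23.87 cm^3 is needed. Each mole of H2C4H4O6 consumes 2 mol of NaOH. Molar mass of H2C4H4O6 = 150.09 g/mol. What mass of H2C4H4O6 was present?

1.01 g

Total n(NaOH) added = 0.4998 x 0.03336 = 0.01667 mol.
n(HBr) used = 0.1321 x 0.02387 = 0.003153 mol, which equals the excess n(NaOH).
So n(NaOH) consumed by the sample = 0.01667 - 0.003153 = 0.01352 mol.
n(H2C4H4O6) = 0.01352 / 2 = 0.006760 mol.
mass = 0.006760 mol x 150.09 g/mol = 1.01 g.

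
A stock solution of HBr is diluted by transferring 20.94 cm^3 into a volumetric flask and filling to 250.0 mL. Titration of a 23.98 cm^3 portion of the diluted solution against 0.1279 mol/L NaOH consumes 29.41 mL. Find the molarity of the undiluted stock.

1.87 M

n(NaOH) = 0.1279 x 0.02941 = 0.003762 mol.
n(HBr) in the aliquot = 0.003762 mol.
[diluted HBr] = 0.003762 / 0.02398 = 0.1569 M.
Dilution factor = 250.0/20.94 = 11.94, so [stock] = 0.1569 x 11.94 = 1.87 M.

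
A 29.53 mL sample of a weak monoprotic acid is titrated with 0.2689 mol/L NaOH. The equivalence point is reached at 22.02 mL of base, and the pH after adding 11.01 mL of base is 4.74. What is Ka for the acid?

11.01 mL is half of the equivalence volume, so this is the half-equivalence point where [HA] = [A^-].
At half-equivalence pH = pKa, so pKa = 4.74.
Ka = 10^(-4.74) = 1.8 x 10^-5.

1.8 x 10^-5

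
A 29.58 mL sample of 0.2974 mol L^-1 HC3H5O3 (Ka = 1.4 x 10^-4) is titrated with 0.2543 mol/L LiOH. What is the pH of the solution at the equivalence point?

n(HC3H5O3) = 0.2974 x 0.02958 = 0.008797 mol; V(LiOH) at equivalence = 0.008797/0.2543 = 0.03459 L.
At equivalence all the acid is converted to C3H5O3-; total volume = 0.02958 + 0.03459 = 0.06417 L, so [C3H5O3-] = 0.008797/0.06417 = 0.1371 M.
Kb = Kw/Ka = 1.0e-14 / 1.4 x 10^-4 = 7.14e-11.
[OH^-] = sqrt(Kb x [C3H5O3-]) = sqrt(7.14e-11 x 0.1371) = 3.13e-6 M.
pOH = 5.50, so pH = 14.00 - 5.50 = 8.50.

8.50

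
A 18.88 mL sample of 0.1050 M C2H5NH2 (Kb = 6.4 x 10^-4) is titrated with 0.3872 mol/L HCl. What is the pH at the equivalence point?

n(C2H5NH2) = 0.1050 x 0.01888 = 0.001982 mol; V(HCl) at equivalence = 0.001982/0.3872 = 0.005120 L.
At equivalence the base is fully converted to C2H5NH3+; total volume = 0.02400 L, so [C2H5NH3+] = 0.001982/0.02400 = 0.08260 M.
Ka(C2H5NH3+) = Kw/Kb = 1.0e-14 / 6.4 x 10^-4 = 1.56e-11.
[H^+] = sqrt(Ka x [C2H5NH3+]) = sqrt(1.56e-11 x 0.08260) = 1.14e-6 M.
pH = -log(1.14e-6) = 5.94.

5.94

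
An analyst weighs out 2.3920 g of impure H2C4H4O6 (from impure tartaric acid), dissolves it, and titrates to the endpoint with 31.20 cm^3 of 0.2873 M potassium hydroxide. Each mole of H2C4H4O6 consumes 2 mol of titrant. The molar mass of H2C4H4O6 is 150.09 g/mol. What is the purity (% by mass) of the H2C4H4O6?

n(KOH) = 0.2873 x 0.03120 = 0.008964 mol.
n(H2C4H4O6) = 0.008964 / 2 = 0.004482 mol.
mass of H2C4H4O6 = 0.004482 x 150.09 = 0.6727 g.
% purity = 0.6727 / 2.3920 x 100 = 28.1%.

28.1%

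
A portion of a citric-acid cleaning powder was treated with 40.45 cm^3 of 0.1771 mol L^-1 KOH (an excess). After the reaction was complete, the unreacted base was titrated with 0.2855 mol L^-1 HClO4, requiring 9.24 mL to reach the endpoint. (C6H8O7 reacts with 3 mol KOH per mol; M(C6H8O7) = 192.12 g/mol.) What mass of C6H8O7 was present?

0.290 g

Total n(KOH) added = 0.1771 x 0.04045 = 0.007164 mol.
n(HClO4) used = 0.2855 x 0.009240 = 0.002638 mol, which equals the excess n(KOH).
So n(KOH) consumed by the sample = 0.007164 - 0.002638 = 0.004526 mol.
n(C6H8O7) = 0.004526 / 3 = 0.001509 mol.
mass = 0.001509 mol x 192.12 g/mol = 0.290 g.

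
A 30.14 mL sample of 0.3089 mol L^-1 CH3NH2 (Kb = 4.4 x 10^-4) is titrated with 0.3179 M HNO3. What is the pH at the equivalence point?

5.72

n(CH3NH2) = 0.3089 x 0.03014 = 0.009310 mol; V(HNO3) at equivalence = 0.009310/0.3179 = 0.02929 L.
At equivalence the base is fully converted to CH3NH3+; total volume = 0.05943 L, so [CH3NH3+] = 0.009310/0.05943 = 0.1567 M.
Ka(CH3NH3+) = Kw/Kb = 1.0e-14 / 4.4 x 10^-4 = 2.27e-11.
[H^+] = sqrt(Ka x [CH3NH3+]) = sqrt(2.27e-11 x 0.1567) = 1.89e-6 M.
pH = -log(1.89e-6) = 5.72.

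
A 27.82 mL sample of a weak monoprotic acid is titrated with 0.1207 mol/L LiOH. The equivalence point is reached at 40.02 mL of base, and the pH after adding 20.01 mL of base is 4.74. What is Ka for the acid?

1.8 x 10^-5

20.01 mL is half of the equivalence volume, so this is the half-equivalence point where [HA] = [A^-].
At half-equivalence pH = pKa, so pKa = 4.74.
Ka = 10^(-4.74) = 1.8 x 10^-5.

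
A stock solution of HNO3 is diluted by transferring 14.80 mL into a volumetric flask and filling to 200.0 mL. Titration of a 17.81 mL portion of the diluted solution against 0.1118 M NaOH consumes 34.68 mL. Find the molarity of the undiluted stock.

n(NaOH) = 0.1118 x 0.03468 = 0.003877 mol.
n(HNO3) in the aliquot = 0.003877 mol.
[diluted HNO3] = 0.003877 / 0.01781 = 0.2177 M.
Dilution factor = 200.0/14.80 = 13.51, so [stock] = 0.2177 x 13.51 = 2.94 M.

2.94 M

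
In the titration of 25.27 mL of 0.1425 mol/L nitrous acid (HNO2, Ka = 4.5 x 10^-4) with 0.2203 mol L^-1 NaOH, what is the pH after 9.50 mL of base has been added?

3.49

Initial n(HNO2) = 0.1425 x 0.02527 = 0.003601 mol.
n(NaOH) added = 0.2203 x 0.009500 = 0.002093 mol, converting that many moles of HNO2 to NO2-.
Remaining n(HNO2) = 0.001508 mol; n(NO2-) = 0.002093 mol.
By Henderson-Hasselbalch, pH = pKa + log([A^-]/[HA]) = 3.35 + log(0.002093/0.001508) = 3.35 + (+0.14) = 3.49.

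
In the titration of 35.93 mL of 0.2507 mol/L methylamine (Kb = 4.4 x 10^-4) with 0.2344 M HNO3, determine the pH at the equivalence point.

n(CH3NH2) = 0.2507 x 0.03593 = 0.009008 mol; V(HNO3) at equivalence = 0.009008/0.2344 = 0.03843 L.
At equivalence the base is fully converted to CH3NH3+; total volume = 0.07436 L, so [CH3NH3+] = 0.009008/0.07436 = 0.1211 M.
Ka(CH3NH3+) = Kw/Kb = 1.0e-14 / 4.4 x 10^-4 = 2.27e-11.
[H^+] = sqrt(Ka x [CH3NH3+]) = sqrt(2.27e-11 x 0.1211) = 1.66e-6 M.
pH = -log(1.66e-6) = 5.78.

5.78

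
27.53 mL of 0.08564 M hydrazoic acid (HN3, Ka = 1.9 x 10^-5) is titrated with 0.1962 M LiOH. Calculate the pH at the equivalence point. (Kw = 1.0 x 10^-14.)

8.75

n(HN3) = 0.08564 x 0.02753 = 0.002358 mol; V(LiOH) at equivalence = 0.002358/0.1962 = 0.01202 L.
At equivalence all the acid is converted to N3-; total volume = 0.02753 + 0.01202 = 0.03955 L, so [N3-] = 0.002358/0.03955 = 0.05962 M.
Kb = Kw/Ka = 1.0e-14 / 1.9 x 10^-5 = 5.26e-10.
[OH^-] = sqrt(Kb x [N3-]) = sqrt(5.26e-10 x 0.05962) = 5.60e-6 M.
pOH = 5.25, so pH = 14.00 - 5.25 = 8.75.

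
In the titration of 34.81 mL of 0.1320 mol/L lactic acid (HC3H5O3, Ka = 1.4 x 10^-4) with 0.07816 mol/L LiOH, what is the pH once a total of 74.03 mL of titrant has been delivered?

12.04

n(acid) = 0.1320 x 0.03481 = 0.004595 mol; n(LiOH) added = 0.07816 x 0.07403 = 0.005786 mol.
Base is in excess by 0.005786 - 0.004595 = 0.001191 mol in a total volume of 0.1088 L.
[OH^-] = 0.001191/0.1088 = 0.01095 M, so pOH = 1.96 and pH = 14.00 - 1.96 = 12.04.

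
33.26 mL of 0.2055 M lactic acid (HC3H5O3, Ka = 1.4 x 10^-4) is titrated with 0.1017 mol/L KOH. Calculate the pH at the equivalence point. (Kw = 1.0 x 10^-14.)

n(HC3H5O3) = 0.2055 x 0.03326 = 0.006835 mol; V(KOH) at equivalence = 0.006835/0.1017 = 0.06721 L.
At equivalence all the acid is converted to C3H5O3-; total volume = 0.03326 + 0.06721 = 0.1005 L, so [C3H5O3-] = 0.006835/0.1005 = 0.06803 M.
Kb = Kw/Ka = 1.0e-14 / 1.4 x 10^-4 = 7.14e-11.
[OH^-] = sqrt(Kb x [C3H5O3-]) = sqrt(7.14e-11 x 0.06803) = 2.20e-6 M.
pOH = 5.66, so pH = 14.00 - 5.66 = 8.34.

8.34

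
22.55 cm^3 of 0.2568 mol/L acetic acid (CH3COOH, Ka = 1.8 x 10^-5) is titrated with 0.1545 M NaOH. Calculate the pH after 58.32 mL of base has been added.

12.60

n(acid) = 0.2568 x 0.02255 = 0.005791 mol; n(NaOH) added = 0.1545 x 0.05832 = 0.009010 mol.
Base is in excess by 0.009010 - 0.005791 = 0.003220 mol in a total volume of 0.08087 L.
[OH^-] = 0.003220/0.08087 = 0.03981 M, so pOH = 1.40 and pH = 14.00 - 1.40 = 12.60.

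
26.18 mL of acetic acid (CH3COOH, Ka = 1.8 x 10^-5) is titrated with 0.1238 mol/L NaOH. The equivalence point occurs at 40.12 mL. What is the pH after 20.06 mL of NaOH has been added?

4.74

20.06 mL is exactly half the equivalence volume (40.12/2), i.e. the half-equivalence point.
There, n(HA) = n(A^-), so pH = pKa = -log(1.8 x 10^-5) = 4.74.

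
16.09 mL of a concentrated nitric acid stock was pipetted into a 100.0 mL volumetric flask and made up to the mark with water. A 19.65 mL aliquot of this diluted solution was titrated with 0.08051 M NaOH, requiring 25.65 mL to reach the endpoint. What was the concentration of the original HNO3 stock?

0.653 M

n(NaOH) = 0.08051 x 0.02565 = 0.002065 mol.
n(HNO3) in the aliquot = 0.002065 mol.
[diluted HNO3] = 0.002065 / 0.01965 = 0.1051 M.
Dilution factor = 100.0/16.09 = 6.215, so [stock] = 0.1051 x 6.215 = 0.653 M.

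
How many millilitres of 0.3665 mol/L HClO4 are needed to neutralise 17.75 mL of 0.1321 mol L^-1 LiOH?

6.40 mL

n(LiOH) = 0.1321 mol/L x 0.01775 L = 0.002345 mol.
At equivalence n(HClO4) = n(LiOH) = 0.002345 mol.
V(HClO4) = 0.002345 / 0.3665 = 0.006398 L = 6.40 mL.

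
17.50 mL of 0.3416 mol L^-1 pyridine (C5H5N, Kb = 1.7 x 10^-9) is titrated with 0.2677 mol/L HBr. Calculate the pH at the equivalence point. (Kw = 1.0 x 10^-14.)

n(C5H5N) = 0.3416 x 0.01750 = 0.005978 mol; V(HBr) at equivalence = 0.005978/0.2677 = 0.02233 L.
At equivalence the base is fully converted to C5H5NH+; total volume = 0.03983 L, so [C5H5NH+] = 0.005978/0.03983 = 0.1501 M.
Ka(C5H5NH+) = Kw/Kb = 1.0e-14 / 1.7 x 10^-9 = 5.88e-6.
[H^+] = sqrt(Ka x [C5H5NH+]) = sqrt(5.88e-6 x 0.1501) = 0.000940 M.
pH = -log(0.000940) = 3.03.

3.03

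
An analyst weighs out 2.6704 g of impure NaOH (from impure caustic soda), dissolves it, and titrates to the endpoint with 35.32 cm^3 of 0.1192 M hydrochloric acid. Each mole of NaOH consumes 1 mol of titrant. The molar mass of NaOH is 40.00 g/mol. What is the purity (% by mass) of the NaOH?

6.31%

n(HCl) = 0.1192 x 0.03532 = 0.004210 mol.
n(NaOH) = 0.004210 / 1 = 0.004210 mol.
mass of NaOH = 0.004210 x 40.00 = 0.1684 g.
% purity = 0.1684 / 2.6704 x 100 = 6.31%.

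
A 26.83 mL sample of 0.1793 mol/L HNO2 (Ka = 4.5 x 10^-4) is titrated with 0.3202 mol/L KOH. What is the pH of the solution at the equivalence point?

n(HNO2) = 0.1793 x 0.02683 = 0.004811 mol; V(KOH) at equivalence = 0.004811/0.3202 = 0.01502 L.
At equivalence all the acid is converted to NO2-; total volume = 0.02683 + 0.01502 = 0.04185 L, so [NO2-] = 0.004811/0.04185 = 0.1149 M.
Kb = Kw/Ka = 1.0e-14 / 4.5 x 10^-4 = 2.22e-11.
[OH^-] = sqrt(Kb x [NO2-]) = sqrt(2.22e-11 x 0.1149) = 1.60e-6 M.
pOH = 5.80, so pH = 14.00 - 5.80 = 8.20.

8.20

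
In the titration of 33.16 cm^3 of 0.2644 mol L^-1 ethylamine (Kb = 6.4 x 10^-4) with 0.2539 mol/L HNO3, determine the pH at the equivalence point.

n(C2H5NH2) = 0.2644 x 0.03316 = 0.008768 mol; V(HNO3) at equivalence = 0.008768/0.2539 = 0.03453 L.
At equivalence the base is fully converted to C2H5NH3+; total volume = 0.06769 L, so [C2H5NH3+] = 0.008768/0.06769 = 0.1295 M.
Ka(C2H5NH3+) = Kw/Kb = 1.0e-14 / 6.4 x 10^-4 = 1.56e-11.
[H^+] = sqrt(Ka x [C2H5NH3+]) = sqrt(1.56e-11 x 0.1295) = 1.42e-6 M.
pH = -log(1.42e-6) = 5.85.

5.85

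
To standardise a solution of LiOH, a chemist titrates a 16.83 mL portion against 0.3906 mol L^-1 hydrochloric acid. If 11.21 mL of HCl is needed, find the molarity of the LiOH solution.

n(HCl) delivered = 0.3906 x 0.01121 = 0.004379 mol.
For a 1:1 reaction, n(LiOH) = 0.004379 mol.
[LiOH] = 0.004379 mol / 0.01683 L = 0.260 M.

0.260 M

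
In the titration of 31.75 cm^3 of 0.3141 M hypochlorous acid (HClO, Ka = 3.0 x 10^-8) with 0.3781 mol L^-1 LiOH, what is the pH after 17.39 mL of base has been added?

7.81

Initial n(HClO) = 0.3141 x 0.03175 = 0.009973 mol.
n(LiOH) added = 0.3781 x 0.01739 = 0.006575 mol, converting that many moles of HClO to ClO-.
Remaining n(HClO) = 0.003398 mol; n(ClO-) = 0.006575 mol.
By Henderson-Hasselbalch, pH = pKa + log([A^-]/[HA]) = 7.52 + log(0.006575/0.003398) = 7.52 + (+0.29) = 7.81.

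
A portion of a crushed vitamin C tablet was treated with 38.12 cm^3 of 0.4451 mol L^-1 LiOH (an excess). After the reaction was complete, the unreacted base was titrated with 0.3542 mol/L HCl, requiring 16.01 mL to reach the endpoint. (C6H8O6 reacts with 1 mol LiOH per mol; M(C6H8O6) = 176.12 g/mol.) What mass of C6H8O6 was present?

Total n(LiOH) added = 0.4451 x 0.03812 = 0.01697 mol.
n(HCl) used = 0.3542 x 0.01601 = 0.005671 mol, which equals the excess n(LiOH).
So n(LiOH) consumed by the sample = 0.01697 - 0.005671 = 0.01130 mol.
n(C6H8O6) = 0.01130 / 1 = 0.01130 mol.
mass = 0.01130 mol x 176.12 g/mol = 1.99 g.

1.99 g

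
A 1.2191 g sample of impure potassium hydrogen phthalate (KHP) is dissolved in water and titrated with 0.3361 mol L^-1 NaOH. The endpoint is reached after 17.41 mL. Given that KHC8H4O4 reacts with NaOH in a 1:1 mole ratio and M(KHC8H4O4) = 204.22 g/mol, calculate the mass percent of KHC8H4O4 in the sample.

n(NaOH) = 0.3361 x 0.01741 = 0.005852 mol.
n(KHC8H4O4) = 0.005852 / 1 = 0.005852 mol.
mass of KHC8H4O4 = 0.005852 x 204.22 = 1.195 g.
% purity = 1.195 / 1.2191 x 100 = 98.0%.

98.0%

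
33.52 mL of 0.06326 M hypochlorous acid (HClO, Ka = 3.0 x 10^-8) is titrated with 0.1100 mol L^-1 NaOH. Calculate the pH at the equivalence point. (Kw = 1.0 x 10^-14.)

n(HClO) = 0.06326 x 0.03352 = 0.002120 mol; V(NaOH) at equivalence = 0.002120/0.1100 = 0.01928 L.
At equivalence all the acid is converted to ClO-; total volume = 0.03352 + 0.01928 = 0.05280 L, so [ClO-] = 0.002120/0.05280 = 0.04016 M.
Kb = Kw/Ka = 1.0e-14 / 3.0 x 10^-8 = 3.33e-7.
[OH^-] = sqrt(Kb x [ClO-]) = sqrt(3.33e-7 x 0.04016) = 0.000116 M.
pOH = 3.94, so pH = 14.00 - 3.94 = 10.06.

10.06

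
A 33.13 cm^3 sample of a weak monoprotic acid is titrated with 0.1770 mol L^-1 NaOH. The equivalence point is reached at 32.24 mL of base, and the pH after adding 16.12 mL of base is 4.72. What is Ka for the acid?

1.9 x 10^-5

16.12 mL is half of the equivalence volume, so this is the half-equivalence point where [HA] = [A^-].
At half-equivalence pH = pKa, so pKa = 4.72.
Ka = 10^(-4.72) = 1.9 x 10^-5.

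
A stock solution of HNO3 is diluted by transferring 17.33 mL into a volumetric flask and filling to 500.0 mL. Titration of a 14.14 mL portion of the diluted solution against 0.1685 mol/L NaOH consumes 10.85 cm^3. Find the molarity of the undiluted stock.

n(NaOH) = 0.1685 x 0.01085 = 0.001828 mol.
n(HNO3) in the aliquot = 0.001828 mol.
[diluted HNO3] = 0.001828 / 0.01414 = 0.1293 M.
Dilution factor = 500.0/17.33 = 28.85, so [stock] = 0.1293 x 28.85 = 3.73 M.

3.73 M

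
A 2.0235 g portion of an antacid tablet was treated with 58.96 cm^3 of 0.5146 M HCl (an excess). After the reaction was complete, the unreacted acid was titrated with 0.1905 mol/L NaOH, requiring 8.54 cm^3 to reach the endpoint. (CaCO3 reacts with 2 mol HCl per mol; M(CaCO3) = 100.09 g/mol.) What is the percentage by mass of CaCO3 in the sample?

71.0%

Total n(HCl) added = 0.5146 x 0.05896 = 0.03034 mol.
n(NaOH) used = 0.1905 x 0.008540 = 0.001627 mol, which equals the excess n(HCl).
So n(HCl) consumed by the sample = 0.03034 - 0.001627 = 0.02871 mol.
n(CaCO3) = 0.02871 / 2 = 0.01436 mol.
mass CaCO3 = 0.01436 x 100.09 = 1.437 g, so %CaCO3 = 1.437/2.0235 x 100 = 71.0%.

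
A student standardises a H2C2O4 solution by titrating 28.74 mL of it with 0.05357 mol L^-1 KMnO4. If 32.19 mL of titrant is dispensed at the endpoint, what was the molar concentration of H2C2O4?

n(KMnO4) = 0.05357 x 0.03219 = 0.001724 mol.
From the balanced equation, 2 mol KMnO4 reacts with 5 mol H2C2O4, so n(H2C2O4) = 0.001724 x 5/2 = 0.004311 mol.
[H2C2O4] = 0.004311 / 0.02874 L = 0.150 M.

0.150 M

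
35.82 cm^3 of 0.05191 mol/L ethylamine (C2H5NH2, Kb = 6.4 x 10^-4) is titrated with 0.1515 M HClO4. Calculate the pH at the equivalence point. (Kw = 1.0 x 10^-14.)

6.11

n(C2H5NH2) = 0.05191 x 0.03582 = 0.001859 mol; V(HClO4) at equivalence = 0.001859/0.1515 = 0.01227 L.
At equivalence the base is fully converted to C2H5NH3+; total volume = 0.04809 L, so [C2H5NH3+] = 0.001859/0.04809 = 0.03866 M.
Ka(C2H5NH3+) = Kw/Kb = 1.0e-14 / 6.4 x 10^-4 = 1.56e-11.
[H^+] = sqrt(Ka x [C2H5NH3+]) = sqrt(1.56e-11 x 0.03866) = 7.77e-7 M.
pH = -log(7.77e-7) = 6.11.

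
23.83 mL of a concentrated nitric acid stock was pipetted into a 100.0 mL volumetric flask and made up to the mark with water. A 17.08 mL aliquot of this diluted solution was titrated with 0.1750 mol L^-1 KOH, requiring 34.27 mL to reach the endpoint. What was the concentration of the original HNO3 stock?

1.47 M

n(KOH) = 0.1750 x 0.03427 = 0.005997 mol.
n(HNO3) in the aliquot = 0.005997 mol.
[diluted HNO3] = 0.005997 / 0.01708 = 0.3511 M.
Dilution factor = 100.0/23.83 = 4.196, so [stock] = 0.3511 x 4.196 = 1.47 M.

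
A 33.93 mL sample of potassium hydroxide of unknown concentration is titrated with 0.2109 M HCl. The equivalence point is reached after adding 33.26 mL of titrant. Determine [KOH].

0.207 M

n(HCl) delivered = 0.2109 x 0.03326 = 0.007015 mol.
For a 1:1 reaction, n(KOH) = 0.007015 mol.
[KOH] = 0.007015 mol / 0.03393 L = 0.207 M.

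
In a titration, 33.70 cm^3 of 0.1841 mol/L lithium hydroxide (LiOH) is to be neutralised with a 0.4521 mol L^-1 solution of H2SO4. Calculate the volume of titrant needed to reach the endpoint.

n(LiOH) = 0.1841 mol/L x 0.03370 L = 0.006204 mol.
The neutralisation is 2 LiOH : 1 H2SO4, so n(H2SO4) = 0.006204 x 1/2 = 0.003102 mol.
V(H2SO4) = 0.003102 / 0.4521 = 0.006862 L = 6.86 mL.

6.86 mL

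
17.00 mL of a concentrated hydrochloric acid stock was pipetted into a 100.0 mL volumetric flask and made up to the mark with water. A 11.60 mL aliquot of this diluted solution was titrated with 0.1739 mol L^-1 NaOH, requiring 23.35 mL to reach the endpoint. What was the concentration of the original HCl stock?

2.06 M

n(NaOH) = 0.1739 x 0.02335 = 0.004061 mol.
n(HCl) in the aliquot = 0.004061 mol.
[diluted HCl] = 0.004061 / 0.01160 = 0.3500 M.
Dilution factor = 100.0/17.00 = 5.882, so [stock] = 0.3500 x 5.882 = 2.06 M.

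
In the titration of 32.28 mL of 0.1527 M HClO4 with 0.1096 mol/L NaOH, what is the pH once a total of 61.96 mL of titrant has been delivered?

n(acid) = 0.1527 x 0.03228 = 0.004929 mol; n(NaOH) added = 0.1096 x 0.06196 = 0.006791 mol.
Base is in excess by 0.006791 - 0.004929 = 0.001862 mol in a total volume of 0.09424 L.
[OH^-] = 0.001862/0.09424 = 0.01975 M, so pOH = 1.70 and pH = 14.00 - 1.70 = 12.30.

12.30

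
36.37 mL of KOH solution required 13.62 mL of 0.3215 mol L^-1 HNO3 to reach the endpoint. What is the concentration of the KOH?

n(HNO3) delivered = 0.3215 x 0.01362 = 0.004379 mol.
For a 1:1 reaction, n(KOH) = 0.004379 mol.
[KOH] = 0.004379 mol / 0.03637 L = 0.120 M.

0.120 M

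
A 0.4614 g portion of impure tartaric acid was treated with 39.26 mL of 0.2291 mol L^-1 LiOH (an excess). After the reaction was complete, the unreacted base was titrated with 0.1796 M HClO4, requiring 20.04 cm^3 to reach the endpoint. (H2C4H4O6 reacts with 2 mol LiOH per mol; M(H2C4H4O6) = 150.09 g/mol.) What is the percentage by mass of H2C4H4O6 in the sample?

87.8%

Total n(LiOH) added = 0.2291 x 0.03926 = 0.008994 mol.
n(HClO4) used = 0.1796 x 0.02004 = 0.003599 mol, which equals the excess n(LiOH).
So n(LiOH) consumed by the sample = 0.008994 - 0.003599 = 0.005395 mol.
n(H2C4H4O6) = 0.005395 / 2 = 0.002698 mol.
mass H2C4H4O6 = 0.002698 x 150.09 = 0.4049 g, so %H2C4H4O6 = 0.4049/0.4614 x 100 = 87.8%.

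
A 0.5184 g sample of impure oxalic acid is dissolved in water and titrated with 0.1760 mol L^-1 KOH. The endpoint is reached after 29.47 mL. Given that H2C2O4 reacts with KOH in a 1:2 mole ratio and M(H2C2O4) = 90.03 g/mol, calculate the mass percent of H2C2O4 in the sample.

n(KOH) = 0.1760 x 0.02947 = 0.005187 mol.
n(H2C2O4) = 0.005187 / 2 = 0.002593 mol.
mass of H2C2O4 = 0.002593 x 90.03 = 0.2335 g.
% purity = 0.2335 / 0.5184 x 100 = 45.0%.

45.0%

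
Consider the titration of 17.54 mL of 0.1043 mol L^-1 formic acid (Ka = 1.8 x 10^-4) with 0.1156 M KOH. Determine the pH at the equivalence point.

8.24

n(HCOOH) = 0.1043 x 0.01754 = 0.001829 mol; V(KOH) at equivalence = 0.001829/0.1156 = 0.01583 L.
At equivalence all the acid is converted to HCOO-; total volume = 0.01754 + 0.01583 = 0.03337 L, so [HCOO-] = 0.001829/0.03337 = 0.05483 M.
Kb = Kw/Ka = 1.0e-14 / 1.8 x 10^-4 = 5.56e-11.
[OH^-] = sqrt(Kb x [HCOO-]) = sqrt(5.56e-11 x 0.05483) = 1.75e-6 M.
pOH = 5.76, so pH = 14.00 - 5.76 = 8.24.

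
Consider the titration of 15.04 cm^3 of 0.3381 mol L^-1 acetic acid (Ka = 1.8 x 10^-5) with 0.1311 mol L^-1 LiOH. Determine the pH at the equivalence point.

n(CH3COOH) = 0.3381 x 0.01504 = 0.005085 mol; V(LiOH) at equivalence = 0.005085/0.1311 = 0.03879 L.
At equivalence all the acid is converted to CH3COO-; total volume = 0.01504 + 0.03879 = 0.05383 L, so [CH3COO-] = 0.005085/0.05383 = 0.09447 M.
Kb = Kw/Ka = 1.0e-14 / 1.8 x 10^-5 = 5.56e-10.
[OH^-] = sqrt(Kb x [CH3COO-]) = sqrt(5.56e-10 x 0.09447) = 7.24e-6 M.
pOH = 5.14, so pH = 14.00 - 5.14 = 8.86.

8.86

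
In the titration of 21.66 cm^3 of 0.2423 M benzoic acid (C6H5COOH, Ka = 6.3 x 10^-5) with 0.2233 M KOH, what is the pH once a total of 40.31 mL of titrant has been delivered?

12.78

n(acid) = 0.2423 x 0.02166 = 0.005248 mol; n(KOH) added = 0.2233 x 0.04031 = 0.009001 mol.
Base is in excess by 0.009001 - 0.005248 = 0.003753 mol in a total volume of 0.06197 L.
[OH^-] = 0.003753/0.06197 = 0.06056 M, so pOH = 1.22 and pH = 14.00 - 1.22 = 12.78.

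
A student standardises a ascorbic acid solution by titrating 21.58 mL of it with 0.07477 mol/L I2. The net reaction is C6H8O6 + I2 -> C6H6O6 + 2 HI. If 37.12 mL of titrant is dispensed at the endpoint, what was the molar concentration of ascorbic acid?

n(I2) = 0.07477 x 0.03712 = 0.002775 mol.
From the balanced equation, 1 mol I2 reacts with 1 mol ascorbic acid, so n(ascorbic acid) = 0.002775 x 1/1 = 0.002775 mol.
[ascorbic acid] = 0.002775 / 0.02158 L = 0.129 M.

0.129 M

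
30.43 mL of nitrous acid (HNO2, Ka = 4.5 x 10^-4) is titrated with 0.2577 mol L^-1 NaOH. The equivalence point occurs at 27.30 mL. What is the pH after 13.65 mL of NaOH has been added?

3.35

13.65 mL is exactly half the equivalence volume (27.30/2), i.e. the half-equivalence point.
There, n(HA) = n(A^-), so pH = pKa = -log(4.5 x 10^-4) = 3.35.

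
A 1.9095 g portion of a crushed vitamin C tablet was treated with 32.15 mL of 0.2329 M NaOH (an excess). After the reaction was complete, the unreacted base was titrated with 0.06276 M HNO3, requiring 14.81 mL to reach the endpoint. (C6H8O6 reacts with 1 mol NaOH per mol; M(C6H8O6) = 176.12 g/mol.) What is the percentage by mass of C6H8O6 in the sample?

60.5%

Total n(NaOH) added = 0.2329 x 0.03215 = 0.007488 mol.
n(HNO3) used = 0.06276 x 0.01481 = 0.0009295 mol, which equals the excess n(NaOH).
So n(NaOH) consumed by the sample = 0.007488 - 0.0009295 = 0.006558 mol.
n(C6H8O6) = 0.006558 / 1 = 0.006558 mol.
mass C6H8O6 = 0.006558 x 176.12 = 1.155 g, so %C6H8O6 = 1.155/1.9095 x 100 = 60.5%.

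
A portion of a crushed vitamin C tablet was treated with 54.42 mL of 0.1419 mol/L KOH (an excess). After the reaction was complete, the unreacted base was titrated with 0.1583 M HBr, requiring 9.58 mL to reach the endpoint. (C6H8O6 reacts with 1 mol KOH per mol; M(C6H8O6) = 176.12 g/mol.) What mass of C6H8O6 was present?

Total n(KOH) added = 0.1419 x 0.05442 = 0.007722 mol.
n(HBr) used = 0.1583 x 0.009580 = 0.001517 mol, which equals the excess n(KOH).
So n(KOH) consumed by the sample = 0.007722 - 0.001517 = 0.006206 mol.
n(C6H8O6) = 0.006206 / 1 = 0.006206 mol.
mass = 0.006206 mol x 176.12 g/mol = 1.09 g.

1.09 g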